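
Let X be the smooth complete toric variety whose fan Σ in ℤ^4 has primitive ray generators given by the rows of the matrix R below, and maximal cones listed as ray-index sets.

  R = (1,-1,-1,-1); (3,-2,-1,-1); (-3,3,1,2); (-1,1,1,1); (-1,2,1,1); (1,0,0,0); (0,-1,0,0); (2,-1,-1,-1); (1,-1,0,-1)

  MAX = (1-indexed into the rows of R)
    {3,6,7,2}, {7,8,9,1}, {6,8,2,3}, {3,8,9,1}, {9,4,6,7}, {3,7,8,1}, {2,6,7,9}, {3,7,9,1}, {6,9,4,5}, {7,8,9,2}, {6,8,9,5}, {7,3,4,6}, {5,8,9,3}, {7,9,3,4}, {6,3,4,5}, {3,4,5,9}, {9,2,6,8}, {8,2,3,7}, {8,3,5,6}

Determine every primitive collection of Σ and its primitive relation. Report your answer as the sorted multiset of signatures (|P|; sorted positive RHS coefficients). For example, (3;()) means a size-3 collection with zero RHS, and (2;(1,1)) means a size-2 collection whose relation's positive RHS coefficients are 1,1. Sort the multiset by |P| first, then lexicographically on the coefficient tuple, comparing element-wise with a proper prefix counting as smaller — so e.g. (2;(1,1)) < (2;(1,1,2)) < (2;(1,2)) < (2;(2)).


The 12 primitive collections of Σ (r=9, n=4):

  {1,4}:  v_{1} + v_{4} = 0  ⟹  sig = (2;())
  {1,6}:  v_{1} + v_{6} = v_{8}  ⟹  sig = (2;(1))
  {4,8}:  v_{4} + v_{8} = v_{6}  ⟹  sig = (2;(1))
  {5,7}:  v_{5} + v_{7} = v_{4}  ⟹  sig = (2;(1))
  {1,5}:  v_{1} + v_{5} = v_{3} + v_{8} + v_{9}  ⟹  sig = (2;(1,1,1))
  {1,2}:  v_{1} + v_{2} = v_{7} + 2·v_{8}  ⟹  sig = (2;(1,2))
  {2,4}:  v_{2} + v_{4} = 2·v_{6} + v_{7}  ⟹  sig = (2;(1,2))
  {2,5}:  v_{2} + v_{5} = 2·v_{6}  ⟹  sig = (2;(2))
  {2,3,9}:  v_{2} + v_{3} + v_{9} = v_{6}  ⟹  sig = (3;(1))
  {3,6,9}:  v_{3} + v_{6} + v_{9} = v_{5}  ⟹  sig = (3;(1))
  {6,7,8}:  v_{6} + v_{7} + v_{8} = v_{2}  ⟹  sig = (3;(1))
  {3,7,8,9}:  v_{3} + v_{7} + v_{8} + v_{9} = 0  ⟹  sig = (4;())

Hence PRS(X_Σ) =
    (2;())
    (2;(1))
    (2;(1))
    (2;(1))
    (2;(1,1,1))
    (2;(1,2))
    (2;(1,2))
    (2;(2))
    (3;(1))
    (3;(1))
    (3;(1))
    (4;())


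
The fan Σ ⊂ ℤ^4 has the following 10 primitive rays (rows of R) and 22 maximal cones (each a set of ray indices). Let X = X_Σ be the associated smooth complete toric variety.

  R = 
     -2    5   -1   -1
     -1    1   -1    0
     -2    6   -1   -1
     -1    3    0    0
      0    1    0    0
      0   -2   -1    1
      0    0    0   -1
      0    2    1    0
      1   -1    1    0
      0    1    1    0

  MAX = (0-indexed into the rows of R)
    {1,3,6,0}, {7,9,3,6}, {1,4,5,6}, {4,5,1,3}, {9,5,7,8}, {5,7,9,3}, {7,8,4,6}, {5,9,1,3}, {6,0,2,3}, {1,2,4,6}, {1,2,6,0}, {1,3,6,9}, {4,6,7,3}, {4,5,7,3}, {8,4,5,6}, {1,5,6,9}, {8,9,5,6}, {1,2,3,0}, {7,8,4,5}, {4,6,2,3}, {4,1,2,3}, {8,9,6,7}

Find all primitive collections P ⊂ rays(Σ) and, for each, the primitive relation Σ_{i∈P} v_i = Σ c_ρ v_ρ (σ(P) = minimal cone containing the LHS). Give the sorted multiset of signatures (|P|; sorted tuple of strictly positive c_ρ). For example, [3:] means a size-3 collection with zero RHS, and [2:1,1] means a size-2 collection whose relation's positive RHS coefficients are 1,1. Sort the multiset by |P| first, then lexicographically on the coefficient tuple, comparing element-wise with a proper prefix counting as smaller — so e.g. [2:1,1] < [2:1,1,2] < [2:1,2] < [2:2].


|primitive collections| = 17. Relations:

  P = {1,8}:  v_{1} + v_{8} = 0  →  sig = [2:]
  P = {0,4}:  v_{0} + v_{4} = v_{2}  →  sig = [2:1]
  P = {1,7}:  v_{1} + v_{7} = v_{3}  →  sig = [2:1]
  P = {3,8}:  v_{3} + v_{8} = v_{7}  →  sig = [2:1]
  P = {4,9}:  v_{4} + v_{9} = v_{7}  →  sig = [2:1]
  P = {0,8}:  v_{0} + v_{8} = v_{3} + v_{4} + v_{6}  →  sig = [2:1,1,1]
  P = {0,7}:  v_{0} + v_{7} = 2·v_{3} + v_{4} + v_{6}  →  sig = [2:1,1,2]
  P = {2,8}:  v_{2} + v_{8} = v_{3} + 2·v_{4} + v_{6}  →  sig = [2:1,1,2]
  P = {2,9}:  v_{2} + v_{9} = 2·v_{3} + v_{4} + v_{6}  →  sig = [2:1,1,2]
  P = {0,5}:  v_{0} + v_{5} = 2·v_{1} + v_{4}  →  sig = [2:1,2]
  P = {0,9}:  v_{0} + v_{9} = 2·v_{3} + v_{6}  →  sig = [2:1,2]
  P = {2,7}:  v_{2} + v_{7} = 2·v_{3} + 2·v_{4} + v_{6}  →  sig = [2:1,2,2]
  P = {2,5}:  v_{2} + v_{5} = 2·v_{1} + 2·v_{4}  →  sig = [2:2,2]
  P = {5,6,7}:  v_{5} + v_{6} + v_{7} = 0  →  sig = [3:]
  P = {3,5,6}:  v_{3} + v_{5} + v_{6} = v_{1}  →  sig = [3:1]
  P = {1,3,4,6}:  v_{1} + v_{3} + v_{4} + v_{6} = v_{0}  →  sig = [4:1]
  P = {1,2,3,6}:  v_{1} + v_{2} + v_{3} + v_{6} = 2·v_{0}  →  sig = [4:2]

Hence PRS(X_Σ) =
    |P|=2: 13 collections, coeffs (), (1), (1), (1), (1), (1,1,1), (1,1,2), (1,1,2), (1,1,2), (1,2), (1,2), (1,2,2), (2,2)
    |P|=3: 2 collections, coeffs (), (1)
    |P|=4: 2 collections, coeffs (1), (2)


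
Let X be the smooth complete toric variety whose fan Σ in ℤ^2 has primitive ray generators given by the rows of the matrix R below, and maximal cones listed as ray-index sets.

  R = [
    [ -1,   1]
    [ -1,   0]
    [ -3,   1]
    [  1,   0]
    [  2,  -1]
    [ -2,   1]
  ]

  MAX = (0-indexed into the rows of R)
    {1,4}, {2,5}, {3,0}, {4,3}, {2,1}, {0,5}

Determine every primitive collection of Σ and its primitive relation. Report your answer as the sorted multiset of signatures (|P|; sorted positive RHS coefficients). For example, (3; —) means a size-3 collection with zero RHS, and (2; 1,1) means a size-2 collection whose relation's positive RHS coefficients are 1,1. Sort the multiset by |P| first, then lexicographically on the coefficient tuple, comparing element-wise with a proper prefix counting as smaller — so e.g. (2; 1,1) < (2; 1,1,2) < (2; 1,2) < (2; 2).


The 9 primitive collections of Σ (r=6, n=2):

  P = {1,3}:  v_{1} + v_{3} = 0  ⇒ sig = (2; —)
  P = {4,5}:  v_{4} + v_{5} = 0  ⇒ sig = (2; —)
  P = {0,1}:  v_{0} + v_{1} = v_{5}  ⇒ sig = (2; 1)
  P = {0,4}:  v_{0} + v_{4} = v_{3}  ⇒ sig = (2; 1)
  P = {1,5}:  v_{1} + v_{5} = v_{2}  ⇒ sig = (2; 1)
  P = {2,3}:  v_{2} + v_{3} = v_{5}  ⇒ sig = (2; 1)
  P = {2,4}:  v_{2} + v_{4} = v_{1}  ⇒ sig = (2; 1)
  P = {3,5}:  v_{3} + v_{5} = v_{0}  ⇒ sig = (2; 1)
  P = {0,2}:  v_{0} + v_{2} = 2·v_{5}  ⇒ sig = (2; 2)

so the primitive-relation signature multiset is
    (2; —)
    (2; —)
    (2; 1)
    (2; 1)
    (2; 1)
    (2; 1)
    (2; 1)
    (2; 1)
    (2; 2)


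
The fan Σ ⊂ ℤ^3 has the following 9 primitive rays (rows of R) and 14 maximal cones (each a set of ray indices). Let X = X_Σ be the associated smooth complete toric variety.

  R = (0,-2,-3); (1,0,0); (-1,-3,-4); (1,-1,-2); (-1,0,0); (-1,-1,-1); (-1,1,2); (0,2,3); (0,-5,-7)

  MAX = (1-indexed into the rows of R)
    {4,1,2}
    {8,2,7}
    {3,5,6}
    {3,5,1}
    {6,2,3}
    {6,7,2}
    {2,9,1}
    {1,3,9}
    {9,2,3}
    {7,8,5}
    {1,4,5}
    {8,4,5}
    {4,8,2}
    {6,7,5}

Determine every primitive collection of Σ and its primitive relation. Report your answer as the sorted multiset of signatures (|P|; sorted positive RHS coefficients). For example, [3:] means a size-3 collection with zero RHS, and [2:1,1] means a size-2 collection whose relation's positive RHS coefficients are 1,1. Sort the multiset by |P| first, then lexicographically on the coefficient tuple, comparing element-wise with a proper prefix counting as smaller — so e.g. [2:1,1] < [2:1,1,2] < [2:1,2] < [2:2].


Primitive collections (16):

  P = {1,8}:  v_{1} + v_{8} = 0 — sig = [2:]
  P = {2,5}:  v_{2} + v_{5} = 0 — sig = [2:]
  P = {4,7}:  v_{4} + v_{7} = 0 — sig = [2:]
  P = {1,6}:  v_{1} + v_{6} = v_{3} — sig = [2:1]
  P = {1,7}:  v_{1} + v_{7} = v_{6} — sig = [2:1]
  P = {3,8}:  v_{3} + v_{8} = v_{6} — sig = [2:1]
  P = {4,6}:  v_{4} + v_{6} = v_{1} — sig = [2:1]
  P = {6,8}:  v_{6} + v_{8} = v_{7} — sig = [2:1]
  P = {5,9}:  v_{5} + v_{9} = v_{1} + v_{3} — sig = [2:1,1]
  P = {8,9}:  v_{8} + v_{9} = v_{2} + v_{3} — sig = [2:1,1]
  P = {7,9}:  v_{7} + v_{9} = v_{2} + v_{3} + v_{6} — sig = [2:1,1,1]
  P = {6,9}:  v_{6} + v_{9} = v_{2} + 2·v_{3} — sig = [2:1,2]
  P = {4,9}:  v_{4} + v_{9} = 3·v_{1} + v_{2} — sig = [2:1,3]
  P = {3,4}:  v_{3} + v_{4} = 2·v_{1} — sig = [2:2]
  P = {3,7}:  v_{3} + v_{7} = 2·v_{6} — sig = [2:2]
  P = {1,2,3}:  v_{1} + v_{2} + v_{3} = v_{9} — sig = [3:1]

Hence PRS(X_Σ) =
    [2:]
    [2:]
    [2:]
    [2:1]
    [2:1]
    [2:1]
    [2:1]
    [2:1]
    [2:1,1]
    [2:1,1]
    [2:1,1,1]
    [2:1,2]
    [2:1,3]
    [2:2]
    [2:2]
    [3:1]


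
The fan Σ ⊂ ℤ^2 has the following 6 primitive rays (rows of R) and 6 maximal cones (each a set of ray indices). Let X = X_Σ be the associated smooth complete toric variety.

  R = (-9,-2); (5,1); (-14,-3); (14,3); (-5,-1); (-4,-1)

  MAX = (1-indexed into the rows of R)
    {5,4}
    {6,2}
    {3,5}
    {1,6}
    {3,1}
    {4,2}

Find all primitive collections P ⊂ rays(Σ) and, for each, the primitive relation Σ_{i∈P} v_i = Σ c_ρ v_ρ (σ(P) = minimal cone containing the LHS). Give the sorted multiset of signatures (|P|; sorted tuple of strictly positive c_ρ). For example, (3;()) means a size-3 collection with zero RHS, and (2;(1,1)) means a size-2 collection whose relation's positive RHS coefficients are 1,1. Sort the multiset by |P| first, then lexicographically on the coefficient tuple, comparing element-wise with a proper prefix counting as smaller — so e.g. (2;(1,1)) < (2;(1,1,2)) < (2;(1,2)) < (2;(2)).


Σ has 9 primitive collections:

  • {2,5}:  v_{2} + v_{5} = 0 — sig = (2;())
  • {3,4}:  v_{3} + v_{4} = 0 — sig = (2;())
  • {1,2}:  v_{1} + v_{2} = v_{6} — sig = (2;(1))
  • {1,4}:  v_{1} + v_{4} = v_{2} — sig = (2;(1))
  • {1,5}:  v_{1} + v_{5} = v_{3} — sig = (2;(1))
  • {2,3}:  v_{2} + v_{3} = v_{1} — sig = (2;(1))
  • {5,6}:  v_{5} + v_{6} = v_{1} — sig = (2;(1))
  • {3,6}:  v_{3} + v_{6} = 2·v_{1} — sig = (2;(2))
  • {4,6}:  v_{4} + v_{6} = 2·v_{2} — sig = (2;(2))

Sorted signature multiset PRS(X):
[(2;()), (2;()), (2;(1)), (2;(1)), (2;(1)), (2;(1)), (2;(1)), (2;(2)), (2;(2))]


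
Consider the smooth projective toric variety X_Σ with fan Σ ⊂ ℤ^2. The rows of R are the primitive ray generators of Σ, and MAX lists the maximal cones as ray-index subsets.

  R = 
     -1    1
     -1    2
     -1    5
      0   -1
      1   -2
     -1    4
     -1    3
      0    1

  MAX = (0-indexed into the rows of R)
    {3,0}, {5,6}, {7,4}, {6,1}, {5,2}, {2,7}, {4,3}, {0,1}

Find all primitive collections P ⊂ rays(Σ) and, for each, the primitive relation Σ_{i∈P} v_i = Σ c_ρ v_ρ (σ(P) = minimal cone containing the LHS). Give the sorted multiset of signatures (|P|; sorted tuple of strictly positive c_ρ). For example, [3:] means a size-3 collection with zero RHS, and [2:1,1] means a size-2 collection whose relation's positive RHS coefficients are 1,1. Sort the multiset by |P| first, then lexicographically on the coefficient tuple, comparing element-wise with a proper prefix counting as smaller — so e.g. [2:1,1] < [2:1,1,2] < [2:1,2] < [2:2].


Δ(Σ) — 8 vertices, 20 min non-faces:

  P = {1,4}:  v_{1} + v_{4} = 0 — sig = [2:]
  P = {3,7}:  v_{3} + v_{7} = 0 — sig = [2:]
  P = {0,4}:  v_{0} + v_{4} = v_{3} — sig = [2:1]
  P = {0,7}:  v_{0} + v_{7} = v_{1} — sig = [2:1]
  P = {1,3}:  v_{1} + v_{3} = v_{0} — sig = [2:1]
  P = {1,7}:  v_{1} + v_{7} = v_{6} — sig = [2:1]
  P = {2,3}:  v_{2} + v_{3} = v_{5} — sig = [2:1]
  P = {3,5}:  v_{3} + v_{5} = v_{6} — sig = [2:1]
  P = {3,6}:  v_{3} + v_{6} = v_{1} — sig = [2:1]
  P = {4,6}:  v_{4} + v_{6} = v_{7} — sig = [2:1]
  P = {5,7}:  v_{5} + v_{7} = v_{2} — sig = [2:1]
  P = {6,7}:  v_{6} + v_{7} = v_{5} — sig = [2:1]
  P = {0,5}:  v_{0} + v_{5} = v_{1} + v_{6} — sig = [2:1,1]
  P = {1,2}:  v_{1} + v_{2} = v_{5} + v_{6} — sig = [2:1,1]
  P = {0,2}:  v_{0} + v_{2} = 2·v_{6} — sig = [2:2]
  P = {0,6}:  v_{0} + v_{6} = 2·v_{1} — sig = [2:2]
  P = {1,5}:  v_{1} + v_{5} = 2·v_{6} — sig = [2:2]
  P = {2,6}:  v_{2} + v_{6} = 2·v_{5} — sig = [2:2]
  P = {4,5}:  v_{4} + v_{5} = 2·v_{7} — sig = [2:2]
  P = {2,4}:  v_{2} + v_{4} = 3·v_{7} — sig = [2:3]

so the primitive-relation signature multiset is
[[2:], [2:], [2:1], [2:1], [2:1], [2:1], [2:1], [2:1], [2:1], [2:1], [2:1], [2:1], [2:1,1], [2:1,1], [2:2], [2:2], [2:2], [2:2], [2:2], [2:3]]


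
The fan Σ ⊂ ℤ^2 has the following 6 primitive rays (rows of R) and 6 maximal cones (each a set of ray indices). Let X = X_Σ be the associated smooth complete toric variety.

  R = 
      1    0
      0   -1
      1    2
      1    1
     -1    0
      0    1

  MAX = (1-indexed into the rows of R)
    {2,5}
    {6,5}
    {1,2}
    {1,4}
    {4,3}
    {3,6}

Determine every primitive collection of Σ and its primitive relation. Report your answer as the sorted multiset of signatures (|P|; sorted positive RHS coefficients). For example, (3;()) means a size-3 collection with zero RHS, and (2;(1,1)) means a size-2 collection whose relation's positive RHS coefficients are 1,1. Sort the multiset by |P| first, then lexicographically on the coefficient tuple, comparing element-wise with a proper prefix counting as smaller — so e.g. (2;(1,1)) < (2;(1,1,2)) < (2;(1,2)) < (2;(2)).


|primitive collections| = 9. Relations:

  • {1,5}:  v_{1} + v_{5} = 0  →  sig = (2;())
  • {2,6}:  v_{2} + v_{6} = 0  →  sig = (2;())
  • {1,6}:  v_{1} + v_{6} = v_{4}  →  sig = (2;(1))
  • {2,3}:  v_{2} + v_{3} = v_{4}  →  sig = (2;(1))
  • {2,4}:  v_{2} + v_{4} = v_{1}  →  sig = (2;(1))
  • {4,5}:  v_{4} + v_{5} = v_{6}  →  sig = (2;(1))
  • {4,6}:  v_{4} + v_{6} = v_{3}  →  sig = (2;(1))
  • {1,3}:  v_{1} + v_{3} = 2·v_{4}  →  sig = (2;(2))
  • {3,5}:  v_{3} + v_{5} = 2·v_{6}  →  sig = (2;(2))

Sorted signature multiset PRS(X):
    (2;())
    (2;())
    (2;(1))
    (2;(1))
    (2;(1))
    (2;(1))
    (2;(1))
    (2;(2))
    (2;(2))


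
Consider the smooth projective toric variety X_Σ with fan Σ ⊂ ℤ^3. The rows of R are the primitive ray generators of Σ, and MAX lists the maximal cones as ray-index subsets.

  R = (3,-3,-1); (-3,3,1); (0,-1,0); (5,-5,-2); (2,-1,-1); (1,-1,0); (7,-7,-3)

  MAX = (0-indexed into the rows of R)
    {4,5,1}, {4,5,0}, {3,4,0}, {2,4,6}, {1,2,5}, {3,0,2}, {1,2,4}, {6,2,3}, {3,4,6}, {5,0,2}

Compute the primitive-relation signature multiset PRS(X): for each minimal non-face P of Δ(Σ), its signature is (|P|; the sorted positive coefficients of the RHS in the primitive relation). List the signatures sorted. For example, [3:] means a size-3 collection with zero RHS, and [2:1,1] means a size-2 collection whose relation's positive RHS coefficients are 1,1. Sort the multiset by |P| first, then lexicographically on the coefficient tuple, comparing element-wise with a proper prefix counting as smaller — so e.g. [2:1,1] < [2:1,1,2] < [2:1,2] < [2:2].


9 minimal non-faces of Δ(Σ) (on 7 rays):

  • {0,1}:  v_{0} + v_{1} = 0  so sig = [2:]
  • {1,3}:  v_{1} + v_{3} = v_{2} + v_{4}  so sig = [2:1,1]
  • {5,6}:  v_{5} + v_{6} = v_{0} + v_{3}  so sig = [2:1,1]
  • {0,6}:  v_{0} + v_{6} = 2·v_{3}  so sig = [2:2]
  • {3,5}:  v_{3} + v_{5} = 2·v_{0}  so sig = [2:2]
  • {1,6}:  v_{1} + v_{6} = 2·v_{2} + 2·v_{4}  so sig = [2:2,2]
  • {0,2,4}:  v_{0} + v_{2} + v_{4} = v_{3}  so sig = [3:1]
  • {2,3,4}:  v_{2} + v_{3} + v_{4} = v_{6}  so sig = [3:1]
  • {2,4,5}:  v_{2} + v_{4} + v_{5} = v_{0}  so sig = [3:1]

Signatures (|P|; sorted positive RHS coefficients), sorted:
[[2:], [2:1,1], [2:1,1], [2:2], [2:2], [2:2,2], [3:1], [3:1], [3:1]]


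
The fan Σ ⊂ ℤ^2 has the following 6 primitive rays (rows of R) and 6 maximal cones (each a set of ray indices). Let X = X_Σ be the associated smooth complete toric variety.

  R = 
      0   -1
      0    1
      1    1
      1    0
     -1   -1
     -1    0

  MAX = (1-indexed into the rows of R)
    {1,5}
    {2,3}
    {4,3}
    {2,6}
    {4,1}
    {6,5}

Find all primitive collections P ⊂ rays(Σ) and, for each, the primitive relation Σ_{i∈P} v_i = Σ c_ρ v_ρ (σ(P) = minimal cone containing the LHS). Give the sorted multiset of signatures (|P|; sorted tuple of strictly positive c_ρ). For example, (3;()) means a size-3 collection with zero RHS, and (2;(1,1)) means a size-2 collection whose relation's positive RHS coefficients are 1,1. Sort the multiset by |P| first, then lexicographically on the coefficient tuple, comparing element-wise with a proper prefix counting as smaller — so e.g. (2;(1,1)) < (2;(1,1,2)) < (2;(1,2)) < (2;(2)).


|primitive collections| = 9. Relations:

  P = {1,2}:  v_{1} + v_{2} = 0 — sig = (2;())
  P = {3,5}:  v_{3} + v_{5} = 0 — sig = (2;())
  P = {4,6}:  v_{4} + v_{6} = 0 — sig = (2;())
  P = {1,3}:  v_{1} + v_{3} = v_{4} — sig = (2;(1))
  P = {1,6}:  v_{1} + v_{6} = v_{5} — sig = (2;(1))
  P = {2,4}:  v_{2} + v_{4} = v_{3} — sig = (2;(1))
  P = {2,5}:  v_{2} + v_{5} = v_{6} — sig = (2;(1))
  P = {3,6}:  v_{3} + v_{6} = v_{2} — sig = (2;(1))
  P = {4,5}:  v_{4} + v_{5} = v_{1} — sig = (2;(1))

so the primitive-relation signature multiset is
    |P|=2: 9 collections, coeffs (), (), (), (1), (1), (1), (1), (1), (1)


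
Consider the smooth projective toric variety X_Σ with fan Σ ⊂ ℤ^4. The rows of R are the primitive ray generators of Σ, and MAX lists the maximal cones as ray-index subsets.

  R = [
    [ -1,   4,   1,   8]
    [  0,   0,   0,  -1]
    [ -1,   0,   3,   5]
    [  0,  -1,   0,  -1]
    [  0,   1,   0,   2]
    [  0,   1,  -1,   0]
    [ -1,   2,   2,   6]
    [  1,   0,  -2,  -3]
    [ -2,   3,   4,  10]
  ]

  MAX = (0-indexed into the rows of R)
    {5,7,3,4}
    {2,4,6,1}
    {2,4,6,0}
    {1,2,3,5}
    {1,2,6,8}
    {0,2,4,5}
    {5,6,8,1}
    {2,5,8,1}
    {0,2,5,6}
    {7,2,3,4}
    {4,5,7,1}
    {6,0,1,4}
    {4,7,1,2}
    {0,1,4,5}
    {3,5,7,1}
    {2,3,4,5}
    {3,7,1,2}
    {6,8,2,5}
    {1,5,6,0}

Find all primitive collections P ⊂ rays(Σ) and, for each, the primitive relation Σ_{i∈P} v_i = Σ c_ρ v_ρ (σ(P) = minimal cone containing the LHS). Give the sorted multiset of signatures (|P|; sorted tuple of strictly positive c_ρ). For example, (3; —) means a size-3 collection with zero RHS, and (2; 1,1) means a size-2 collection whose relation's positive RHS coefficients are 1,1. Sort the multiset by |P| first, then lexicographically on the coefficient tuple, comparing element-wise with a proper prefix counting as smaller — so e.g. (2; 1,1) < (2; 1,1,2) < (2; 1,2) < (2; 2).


Δ(Σ) — 9 vertices, 14 min non-faces:

  {3,6}:  v_{3} + v_{6} = v_{2} + v_{5}  so sig = (2; 1,1)
  {7,8}:  v_{7} + v_{8} = v_{1} + v_{4} + v_{6}  so sig = (2; 1,1,1)
  {0,3}:  v_{0} + v_{3} = v_{2} + v_{4} + 2·v_{5}  so sig = (2; 1,1,2)
  {0,7}:  v_{0} + v_{7} = v_{1} + 3·v_{4} + v_{5}  so sig = (2; 1,1,3)
  {6,7}:  v_{6} + v_{7} = v_{1} + 2·v_{4}  so sig = (2; 1,2)
  {3,8}:  v_{3} + v_{8} = v_{1} + 2·v_{2} + 2·v_{5}  so sig = (2; 1,2,2)
  {0,8}:  v_{0} + v_{8} = v_{5} + 3·v_{6}  so sig = (2; 1,3)
  {4,8}:  v_{4} + v_{8} = 2·v_{6}  so sig = (2; 2)
  {1,3,4}:  v_{1} + v_{3} + v_{4} = 0  so sig = (3; —)
  {2,5,7}:  v_{2} + v_{5} + v_{7} = v_{4}  so sig = (3; 1)
  {4,5,6}:  v_{4} + v_{5} + v_{6} = v_{0}  so sig = (3; 1)
  {0,1,2}:  v_{0} + v_{1} + v_{2} = 2·v_{6}  so sig = (3; 2)
  {1,2,4,5}:  v_{1} + v_{2} + v_{4} + v_{5} = v_{6}  so sig = (4; 1)
  {1,2,5,6}:  v_{1} + v_{2} + v_{5} + v_{6} = v_{8}  so sig = (4; 1)

Sorted signature multiset PRS(X):
[(2; 1,1), (2; 1,1,1), (2; 1,1,2), (2; 1,1,3), (2; 1,2), (2; 1,2,2), (2; 1,3), (2; 2), (3; —), (3; 1), (3; 1), (3; 2), (4; 1), (4; 1)]


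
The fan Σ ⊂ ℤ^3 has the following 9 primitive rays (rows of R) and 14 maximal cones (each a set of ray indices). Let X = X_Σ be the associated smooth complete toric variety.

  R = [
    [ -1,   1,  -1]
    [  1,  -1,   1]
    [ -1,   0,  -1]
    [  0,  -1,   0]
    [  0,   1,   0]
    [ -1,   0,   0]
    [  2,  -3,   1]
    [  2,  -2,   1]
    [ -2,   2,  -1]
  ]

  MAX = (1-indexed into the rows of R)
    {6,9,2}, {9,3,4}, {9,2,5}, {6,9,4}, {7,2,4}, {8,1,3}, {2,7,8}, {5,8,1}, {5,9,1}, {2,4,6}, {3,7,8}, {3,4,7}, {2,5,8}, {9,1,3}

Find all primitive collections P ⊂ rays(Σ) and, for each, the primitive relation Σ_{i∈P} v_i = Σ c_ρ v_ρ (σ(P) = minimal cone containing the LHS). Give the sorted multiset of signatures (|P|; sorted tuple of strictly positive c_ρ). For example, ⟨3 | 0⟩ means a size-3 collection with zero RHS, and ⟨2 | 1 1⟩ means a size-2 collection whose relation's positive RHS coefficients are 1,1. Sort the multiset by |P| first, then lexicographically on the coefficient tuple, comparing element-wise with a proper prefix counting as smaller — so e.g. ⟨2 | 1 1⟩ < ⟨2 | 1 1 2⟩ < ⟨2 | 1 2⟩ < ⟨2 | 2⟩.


16 minimal non-faces of Δ(Σ) (on 9 rays):

  P={1,2}:  v_{1} + v_{2} = 0 ; sig = ⟨2 | 0⟩
  P={4,5}:  v_{4} + v_{5} = 0 ; sig = ⟨2 | 0⟩
  P={8,9}:  v_{8} + v_{9} = 0 ; sig = ⟨2 | 0⟩
  P={1,4}:  v_{1} + v_{4} = v_{3} ; sig = ⟨2 | 1⟩
  P={2,3}:  v_{2} + v_{3} = v_{4} ; sig = ⟨2 | 1⟩
  P={3,5}:  v_{3} + v_{5} = v_{1} ; sig = ⟨2 | 1⟩
  P={4,8}:  v_{4} + v_{8} = v_{7} ; sig = ⟨2 | 1⟩
  P={5,7}:  v_{5} + v_{7} = v_{8} ; sig = ⟨2 | 1⟩
  P={7,9}:  v_{7} + v_{9} = v_{4} ; sig = ⟨2 | 1⟩
  P={1,6}:  v_{1} + v_{6} = v_{4} + v_{9} ; sig = ⟨2 | 1 1⟩
  P={1,7}:  v_{1} + v_{7} = v_{3} + v_{8} ; sig = ⟨2 | 1 1⟩
  P={5,6}:  v_{5} + v_{6} = v_{2} + v_{9} ; sig = ⟨2 | 1 1⟩
  P={6,8}:  v_{6} + v_{8} = v_{2} + v_{4} ; sig = ⟨2 | 1 1⟩
  P={3,6}:  v_{3} + v_{6} = 2·v_{4} + v_{9} ; sig = ⟨2 | 1 2⟩
  P={6,7}:  v_{6} + v_{7} = v_{2} + 2·v_{4} ; sig = ⟨2 | 1 2⟩
  P={2,4,9}:  v_{2} + v_{4} + v_{9} = v_{6} ; sig = ⟨3 | 1⟩

so the primitive-relation signature multiset is
{ ⟨2 | 0⟩ ×3,  ⟨2 | 1⟩ ×6,  ⟨2 | 1 1⟩ ×4,  ⟨2 | 1 2⟩ ×2,  ⟨3 | 1⟩ }


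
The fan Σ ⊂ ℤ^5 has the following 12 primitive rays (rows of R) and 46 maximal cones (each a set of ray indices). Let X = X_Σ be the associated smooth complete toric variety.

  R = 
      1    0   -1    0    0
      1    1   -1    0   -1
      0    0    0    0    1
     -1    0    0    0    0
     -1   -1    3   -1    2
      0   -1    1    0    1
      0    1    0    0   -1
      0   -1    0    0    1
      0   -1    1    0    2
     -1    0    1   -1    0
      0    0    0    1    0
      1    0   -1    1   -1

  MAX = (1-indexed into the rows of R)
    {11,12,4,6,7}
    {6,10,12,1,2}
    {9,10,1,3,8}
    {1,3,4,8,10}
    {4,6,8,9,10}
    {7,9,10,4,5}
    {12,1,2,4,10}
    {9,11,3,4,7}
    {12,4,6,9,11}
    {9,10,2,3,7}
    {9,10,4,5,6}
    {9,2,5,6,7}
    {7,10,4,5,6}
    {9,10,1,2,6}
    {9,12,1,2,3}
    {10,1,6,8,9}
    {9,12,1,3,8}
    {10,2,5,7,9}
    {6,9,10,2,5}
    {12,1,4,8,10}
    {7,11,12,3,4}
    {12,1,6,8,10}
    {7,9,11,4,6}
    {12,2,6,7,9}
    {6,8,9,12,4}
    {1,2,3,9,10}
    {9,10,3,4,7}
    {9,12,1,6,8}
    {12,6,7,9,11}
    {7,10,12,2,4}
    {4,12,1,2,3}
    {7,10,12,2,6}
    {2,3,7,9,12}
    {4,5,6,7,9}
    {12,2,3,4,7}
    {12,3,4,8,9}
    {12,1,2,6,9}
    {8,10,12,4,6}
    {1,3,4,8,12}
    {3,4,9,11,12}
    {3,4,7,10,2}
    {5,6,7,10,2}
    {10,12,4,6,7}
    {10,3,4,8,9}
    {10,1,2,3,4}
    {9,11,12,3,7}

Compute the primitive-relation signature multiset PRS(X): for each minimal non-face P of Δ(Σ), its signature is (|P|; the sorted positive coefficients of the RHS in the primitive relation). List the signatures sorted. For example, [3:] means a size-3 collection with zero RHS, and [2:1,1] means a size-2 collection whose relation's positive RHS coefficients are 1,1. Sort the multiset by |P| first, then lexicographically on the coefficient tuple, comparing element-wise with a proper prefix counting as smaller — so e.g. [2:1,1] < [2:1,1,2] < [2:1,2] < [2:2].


Δ(Σ) — 12 vertices, 22 min non-faces:

  P={7,8}:  v_{7} + v_{8} = 0  ⟹  sig = [2:]
  P={1,7}:  v_{1} + v_{7} = v_{2}  ⟹  sig = [2:1]
  P={2,8}:  v_{2} + v_{8} = v_{1}  ⟹  sig = [2:1]
  P={3,6}:  v_{3} + v_{6} = v_{9}  ⟹  sig = [2:1]
  P={1,11}:  v_{1} + v_{11} = v_{3} + v_{12}  ⟹  sig = [2:1,1]
  P={2,11}:  v_{2} + v_{11} = v_{3} + v_{7} + v_{12}  ⟹  sig = [2:1,1,1]
  P={5,8}:  v_{5} + v_{8} = v_{6} + v_{9} + v_{10}  ⟹  sig = [2:1,1,1]
  P={8,11}:  v_{8} + v_{11} = v_{4} + v_{9} + v_{12}  ⟹  sig = [2:1,1,1]
  P={10,11}:  v_{10} + v_{11} = v_{4} + v_{6} + v_{7}  ⟹  sig = [2:1,1,1]
  P={1,5}:  v_{1} + v_{5} = v_{2} + v_{6} + v_{9} + v_{10}  ⟹  sig = [2:1,1,1,1]
  P={3,5}:  v_{3} + v_{5} = v_{7} + 2·v_{9} + v_{10}  ⟹  sig = [2:1,1,2]
  P={5,11}:  v_{5} + v_{11} = v_{4} + 2·v_{6} + 2·v_{7} + v_{9}  ⟹  sig = [2:1,1,2,2]
  P={5,12}:  v_{5} + v_{12} = 2·v_{6} + v_{7}  ⟹  sig = [2:1,2]
  P={2,4,6}:  v_{2} + v_{4} + v_{6} = 0  ⟹  sig = [3:]
  P={3,10,12}:  v_{3} + v_{10} + v_{12} = 0  ⟹  sig = [3:]
  P={1,4,6}:  v_{1} + v_{4} + v_{6} = v_{8}  ⟹  sig = [3:1]
  P={2,4,9}:  v_{2} + v_{4} + v_{9} = v_{3}  ⟹  sig = [3:1]
  P={9,10,12}:  v_{9} + v_{10} + v_{12} = v_{6}  ⟹  sig = [3:1]
  P={1,4,9}:  v_{1} + v_{4} + v_{9} = v_{3} + v_{8}  ⟹  sig = [3:1,1]
  P={2,4,5}:  v_{2} + v_{4} + v_{5} = v_{7} + v_{9} + v_{10}  ⟹  sig = [3:1,1,1]
  P={4,7,9,12}:  v_{4} + v_{7} + v_{9} + v_{12} = v_{11}  ⟹  sig = [4:1]
  P={6,7,9,10}:  v_{6} + v_{7} + v_{9} + v_{10} = v_{5}  ⟹  sig = [4:1]

Hence PRS(X_Σ) =
    |P|=2: 13 collections, coeffs (), (1), (1), (1), (1,1), (1,1,1), (1,1,1), (1,1,1), (1,1,1), (1,1,1,1), (1,1,2), (1,1,2,2), (1,2)
    |P|=3: 7 collections, coeffs (), (), (1), (1), (1), (1,1), (1,1,1)
    |P|=4: 2 collections, coeffs (1), (1)


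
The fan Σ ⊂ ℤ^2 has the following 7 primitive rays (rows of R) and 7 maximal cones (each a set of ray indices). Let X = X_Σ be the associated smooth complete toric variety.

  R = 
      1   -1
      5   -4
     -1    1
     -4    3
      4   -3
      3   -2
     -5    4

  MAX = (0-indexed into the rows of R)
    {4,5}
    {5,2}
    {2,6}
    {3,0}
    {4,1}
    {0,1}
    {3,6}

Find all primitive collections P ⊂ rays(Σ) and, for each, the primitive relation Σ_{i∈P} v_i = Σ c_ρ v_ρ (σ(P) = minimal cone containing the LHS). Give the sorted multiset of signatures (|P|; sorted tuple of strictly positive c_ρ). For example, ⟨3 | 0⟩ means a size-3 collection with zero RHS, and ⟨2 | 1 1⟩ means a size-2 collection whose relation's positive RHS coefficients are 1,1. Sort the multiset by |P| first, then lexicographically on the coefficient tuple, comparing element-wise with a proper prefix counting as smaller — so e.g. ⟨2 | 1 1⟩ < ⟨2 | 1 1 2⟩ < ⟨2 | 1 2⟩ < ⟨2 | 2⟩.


14 collections generate NE(X_Σ); each relation:

  {0,2}:  v_{0} + v_{2} = 0  so sig = ⟨2 | 0⟩
  {1,6}:  v_{1} + v_{6} = 0  so sig = ⟨2 | 0⟩
  {3,4}:  v_{3} + v_{4} = 0  so sig = ⟨2 | 0⟩
  {0,4}:  v_{0} + v_{4} = v_{1}  so sig = ⟨2 | 1⟩
  {0,5}:  v_{0} + v_{5} = v_{4}  so sig = ⟨2 | 1⟩
  {0,6}:  v_{0} + v_{6} = v_{3}  so sig = ⟨2 | 1⟩
  {1,2}:  v_{1} + v_{2} = v_{4}  so sig = ⟨2 | 1⟩
  {1,3}:  v_{1} + v_{3} = v_{0}  so sig = ⟨2 | 1⟩
  {2,3}:  v_{2} + v_{3} = v_{6}  so sig = ⟨2 | 1⟩
  {2,4}:  v_{2} + v_{4} = v_{5}  so sig = ⟨2 | 1⟩
  {3,5}:  v_{3} + v_{5} = v_{2}  so sig = ⟨2 | 1⟩
  {4,6}:  v_{4} + v_{6} = v_{2}  so sig = ⟨2 | 1⟩
  {1,5}:  v_{1} + v_{5} = 2·v_{4}  so sig = ⟨2 | 2⟩
  {5,6}:  v_{5} + v_{6} = 2·v_{2}  so sig = ⟨2 | 2⟩

Signatures (|P|; sorted positive RHS coefficients), sorted:
[⟨2 | 0⟩, ⟨2 | 0⟩, ⟨2 | 0⟩, ⟨2 | 1⟩, ⟨2 | 1⟩, ⟨2 | 1⟩, ⟨2 | 1⟩, ⟨2 | 1⟩, ⟨2 | 1⟩, ⟨2 | 1⟩, ⟨2 | 1⟩, ⟨2 | 1⟩, ⟨2 | 2⟩, ⟨2 | 2⟩]


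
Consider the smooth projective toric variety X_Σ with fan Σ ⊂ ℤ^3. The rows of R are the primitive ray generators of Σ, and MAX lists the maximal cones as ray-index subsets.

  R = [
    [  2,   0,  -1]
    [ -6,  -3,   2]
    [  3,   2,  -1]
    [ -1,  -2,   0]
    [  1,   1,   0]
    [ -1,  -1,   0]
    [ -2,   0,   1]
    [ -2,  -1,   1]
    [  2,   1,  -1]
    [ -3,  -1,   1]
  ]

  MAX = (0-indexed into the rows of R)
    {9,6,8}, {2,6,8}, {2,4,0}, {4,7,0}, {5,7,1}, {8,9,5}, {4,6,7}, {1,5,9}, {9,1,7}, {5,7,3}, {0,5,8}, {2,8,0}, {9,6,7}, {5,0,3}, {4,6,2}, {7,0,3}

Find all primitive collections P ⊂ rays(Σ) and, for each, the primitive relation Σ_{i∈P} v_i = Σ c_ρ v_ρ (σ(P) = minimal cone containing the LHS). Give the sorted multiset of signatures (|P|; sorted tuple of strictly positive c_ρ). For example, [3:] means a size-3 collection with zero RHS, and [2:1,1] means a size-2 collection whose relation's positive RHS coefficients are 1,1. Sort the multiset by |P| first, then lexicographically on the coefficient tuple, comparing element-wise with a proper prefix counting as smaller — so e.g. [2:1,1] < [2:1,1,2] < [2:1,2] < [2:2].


Minimal non-faces — 23 found among 10 rays, 16 max cones:

  • {0,6}:  v_{0} + v_{6} = 0  ⇒ sig = [2:]
  • {4,5}:  v_{4} + v_{5} = 0  ⇒ sig = [2:]
  • {7,8}:  v_{7} + v_{8} = 0  ⇒ sig = [2:]
  • {0,9}:  v_{0} + v_{9} = v_{5}  ⇒ sig = [2:1]
  • {1,2}:  v_{1} + v_{2} = v_{9}  ⇒ sig = [2:1]
  • {2,3}:  v_{2} + v_{3} = v_{0}  ⇒ sig = [2:1]
  • {2,5}:  v_{2} + v_{5} = v_{8}  ⇒ sig = [2:1]
  • {2,7}:  v_{2} + v_{7} = v_{4}  ⇒ sig = [2:1]
  • {4,8}:  v_{4} + v_{8} = v_{2}  ⇒ sig = [2:1]
  • {4,9}:  v_{4} + v_{9} = v_{6}  ⇒ sig = [2:1]
  • {5,6}:  v_{5} + v_{6} = v_{9}  ⇒ sig = [2:1]
  • {1,4}:  v_{1} + v_{4} = v_{7} + v_{9}  ⇒ sig = [2:1,1]
  • {1,8}:  v_{1} + v_{8} = v_{5} + v_{9}  ⇒ sig = [2:1,1]
  • {2,9}:  v_{2} + v_{9} = v_{6} + v_{8}  ⇒ sig = [2:1,1]
  • {3,4}:  v_{3} + v_{4} = v_{0} + v_{7}  ⇒ sig = [2:1,1]
  • {3,6}:  v_{3} + v_{6} = v_{5} + v_{7}  ⇒ sig = [2:1,1]
  • {3,8}:  v_{3} + v_{8} = v_{0} + v_{5}  ⇒ sig = [2:1,1]
  • {0,1}:  v_{0} + v_{1} = 2·v_{5} + v_{7}  ⇒ sig = [2:1,2]
  • {1,6}:  v_{1} + v_{6} = v_{7} + 2·v_{9}  ⇒ sig = [2:1,2]
  • {3,9}:  v_{3} + v_{9} = 2·v_{5} + v_{7}  ⇒ sig = [2:1,2]
  • {1,3}:  v_{1} + v_{3} = 3·v_{5} + 2·v_{7}  ⇒ sig = [2:2,3]
  • {0,5,7}:  v_{0} + v_{5} + v_{7} = v_{3}  ⇒ sig = [3:1]
  • {5,7,9}:  v_{5} + v_{7} + v_{9} = v_{1}  ⇒ sig = [3:1]

Sorted signature multiset PRS(X):
[[2:], [2:], [2:], [2:1], [2:1], [2:1], [2:1], [2:1], [2:1], [2:1], [2:1], [2:1,1], [2:1,1], [2:1,1], [2:1,1], [2:1,1], [2:1,1], [2:1,2], [2:1,2], [2:1,2], [2:2,3], [3:1], [3:1]]


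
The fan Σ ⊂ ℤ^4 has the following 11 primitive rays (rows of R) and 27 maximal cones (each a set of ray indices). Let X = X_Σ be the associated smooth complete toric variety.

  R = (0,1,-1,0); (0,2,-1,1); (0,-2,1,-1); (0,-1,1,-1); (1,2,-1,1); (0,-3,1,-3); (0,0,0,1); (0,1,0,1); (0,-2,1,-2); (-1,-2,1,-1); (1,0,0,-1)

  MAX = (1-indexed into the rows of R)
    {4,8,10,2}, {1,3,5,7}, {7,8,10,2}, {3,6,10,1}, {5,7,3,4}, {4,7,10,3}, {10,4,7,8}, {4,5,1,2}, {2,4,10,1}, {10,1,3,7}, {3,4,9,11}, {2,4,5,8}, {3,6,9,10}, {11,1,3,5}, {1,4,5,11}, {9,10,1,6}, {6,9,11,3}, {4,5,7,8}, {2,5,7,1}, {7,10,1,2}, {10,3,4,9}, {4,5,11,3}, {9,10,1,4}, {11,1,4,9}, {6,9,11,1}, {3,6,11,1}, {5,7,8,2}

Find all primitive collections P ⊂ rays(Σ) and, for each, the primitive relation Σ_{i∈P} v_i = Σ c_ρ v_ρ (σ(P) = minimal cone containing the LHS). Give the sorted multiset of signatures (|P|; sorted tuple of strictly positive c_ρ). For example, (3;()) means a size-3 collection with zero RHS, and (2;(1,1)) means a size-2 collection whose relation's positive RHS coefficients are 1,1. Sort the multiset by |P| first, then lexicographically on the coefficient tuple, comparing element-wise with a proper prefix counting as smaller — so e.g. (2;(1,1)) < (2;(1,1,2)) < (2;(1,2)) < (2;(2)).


21 collections generate NE(X_Σ); each relation:

  • {2,3}:  v_{2} + v_{3} = 0  so sig = (2;())
  • {5,10}:  v_{5} + v_{10} = 0  so sig = (2;())
  • {1,8}:  v_{1} + v_{8} = v_{2}  so sig = (2;(1))
  • {5,9}:  v_{5} + v_{9} = v_{11}  so sig = (2;(1))
  • {6,8}:  v_{6} + v_{8} = v_{9}  so sig = (2;(1))
  • {7,9}:  v_{7} + v_{9} = v_{3}  so sig = (2;(1))
  • {8,9}:  v_{8} + v_{9} = v_{4}  so sig = (2;(1))
  • {10,11}:  v_{10} + v_{11} = v_{9}  so sig = (2;(1))
  • {2,6}:  v_{2} + v_{6} = v_{1} + v_{9}  so sig = (2;(1,1))
  • {2,9}:  v_{2} + v_{9} = v_{1} + v_{4}  so sig = (2;(1,1))
  • {3,8}:  v_{3} + v_{8} = v_{4} + v_{7}  so sig = (2;(1,1))
  • {7,11}:  v_{7} + v_{11} = v_{3} + v_{5}  so sig = (2;(1,1))
  • {8,11}:  v_{8} + v_{11} = v_{4} + v_{5}  so sig = (2;(1,1))
  • {2,11}:  v_{2} + v_{11} = v_{1} + v_{4} + v_{5}  so sig = (2;(1,1,1))
  • {5,6}:  v_{5} + v_{6} = v_{1} + v_{3} + v_{11}  so sig = (2;(1,1,1))
  • {6,7}:  v_{6} + v_{7} = v_{1} + 2·v_{3}  so sig = (2;(1,2))
  • {4,6}:  v_{4} + v_{6} = 2·v_{9}  so sig = (2;(2))
  • {1,4,7}:  v_{1} + v_{4} + v_{7} = 0  so sig = (3;())
  • {1,3,4}:  v_{1} + v_{3} + v_{4} = v_{9}  so sig = (3;(1))
  • {1,3,9}:  v_{1} + v_{3} + v_{9} = v_{6}  so sig = (3;(1))
  • {2,4,7}:  v_{2} + v_{4} + v_{7} = v_{8}  so sig = (3;(1))

Hence PRS(X_Σ) =
[(2;()), (2;()), (2;(1)), (2;(1)), (2;(1)), (2;(1)), (2;(1)), (2;(1)), (2;(1,1)), (2;(1,1)), (2;(1,1)), (2;(1,1)), (2;(1,1)), (2;(1,1,1)), (2;(1,1,1)), (2;(1,2)), (2;(2)), (3;()), (3;(1)), (3;(1)), (3;(1))]


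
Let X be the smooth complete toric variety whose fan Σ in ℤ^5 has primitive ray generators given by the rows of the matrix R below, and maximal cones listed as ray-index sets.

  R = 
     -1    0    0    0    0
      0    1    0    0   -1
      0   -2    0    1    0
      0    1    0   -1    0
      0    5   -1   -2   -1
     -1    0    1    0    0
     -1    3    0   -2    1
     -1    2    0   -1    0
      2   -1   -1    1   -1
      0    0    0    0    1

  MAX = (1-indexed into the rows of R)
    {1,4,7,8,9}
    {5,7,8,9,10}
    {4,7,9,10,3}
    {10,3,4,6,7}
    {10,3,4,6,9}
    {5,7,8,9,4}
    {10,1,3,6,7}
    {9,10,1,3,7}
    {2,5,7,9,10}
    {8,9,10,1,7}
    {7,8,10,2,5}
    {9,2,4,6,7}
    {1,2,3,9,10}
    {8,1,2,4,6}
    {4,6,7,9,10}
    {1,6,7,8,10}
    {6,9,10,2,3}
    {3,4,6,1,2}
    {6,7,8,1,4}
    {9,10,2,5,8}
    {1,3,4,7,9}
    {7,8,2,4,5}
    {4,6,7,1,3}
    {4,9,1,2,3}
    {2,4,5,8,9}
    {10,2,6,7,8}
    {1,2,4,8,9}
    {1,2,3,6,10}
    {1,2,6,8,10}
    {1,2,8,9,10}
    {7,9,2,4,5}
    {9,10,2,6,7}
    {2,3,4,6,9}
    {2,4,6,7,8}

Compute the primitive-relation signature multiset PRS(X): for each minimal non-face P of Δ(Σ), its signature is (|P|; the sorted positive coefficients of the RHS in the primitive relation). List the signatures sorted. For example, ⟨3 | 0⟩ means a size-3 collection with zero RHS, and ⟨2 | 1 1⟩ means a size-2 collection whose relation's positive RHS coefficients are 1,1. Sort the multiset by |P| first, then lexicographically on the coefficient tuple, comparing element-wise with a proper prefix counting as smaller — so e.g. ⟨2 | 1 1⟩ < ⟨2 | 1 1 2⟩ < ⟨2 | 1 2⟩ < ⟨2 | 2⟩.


The 14 primitive collections of Σ (r=10, n=5):

  {3,8}:  v_{3} + v_{8} = v_{1}  so sig = ⟨2 | 1⟩
  {3,5}:  v_{3} + v_{5} = 2·v_{8} + v_{9}  so sig = ⟨2 | 1 2⟩
  {5,6}:  v_{5} + v_{6} = 2·v_{2} + v_{7}  so sig = ⟨2 | 1 2⟩
  {1,5}:  v_{1} + v_{5} = 3·v_{8} + v_{9}  so sig = ⟨2 | 1 3⟩
  {2,3,7}:  v_{2} + v_{3} + v_{7} = v_{8}  so sig = ⟨3 | 1⟩
  {4,8,10}:  v_{4} + v_{8} + v_{10} = v_{7}  so sig = ⟨3 | 1⟩
  {6,8,9}:  v_{6} + v_{8} + v_{9} = v_{2}  so sig = ⟨3 | 1⟩
  {1,4,10}:  v_{1} + v_{4} + v_{10} = v_{3} + v_{7}  so sig = ⟨3 | 1 1⟩
  {1,6,9}:  v_{1} + v_{6} + v_{9} = v_{2} + v_{3}  so sig = ⟨3 | 1 1⟩
  {2,4,10}:  v_{2} + v_{4} + v_{10} = v_{6} + v_{7} + v_{9}  so sig = ⟨3 | 1 1 1⟩
  {4,5,10}:  v_{4} + v_{5} + v_{10} = v_{2} + 2·v_{7} + v_{9}  so sig = ⟨3 | 1 1 2⟩
  {1,2,7}:  v_{1} + v_{2} + v_{7} = 2·v_{8}  so sig = ⟨3 | 2⟩
  {3,6,7,9}:  v_{3} + v_{6} + v_{7} + v_{9} = 0  so sig = ⟨4 | 0⟩
  {2,7,8,9}:  v_{2} + v_{7} + v_{8} + v_{9} = v_{5}  so sig = ⟨4 | 1⟩

Signatures (|P|; sorted positive RHS coefficients), sorted:
    ⟨2 | 1⟩
    ⟨2 | 1 2⟩
    ⟨2 | 1 2⟩
    ⟨2 | 1 3⟩
    ⟨3 | 1⟩
    ⟨3 | 1⟩
    ⟨3 | 1⟩
    ⟨3 | 1 1⟩
    ⟨3 | 1 1⟩
    ⟨3 | 1 1 1⟩
    ⟨3 | 1 1 2⟩
    ⟨3 | 2⟩
    ⟨4 | 0⟩
    ⟨4 | 1⟩


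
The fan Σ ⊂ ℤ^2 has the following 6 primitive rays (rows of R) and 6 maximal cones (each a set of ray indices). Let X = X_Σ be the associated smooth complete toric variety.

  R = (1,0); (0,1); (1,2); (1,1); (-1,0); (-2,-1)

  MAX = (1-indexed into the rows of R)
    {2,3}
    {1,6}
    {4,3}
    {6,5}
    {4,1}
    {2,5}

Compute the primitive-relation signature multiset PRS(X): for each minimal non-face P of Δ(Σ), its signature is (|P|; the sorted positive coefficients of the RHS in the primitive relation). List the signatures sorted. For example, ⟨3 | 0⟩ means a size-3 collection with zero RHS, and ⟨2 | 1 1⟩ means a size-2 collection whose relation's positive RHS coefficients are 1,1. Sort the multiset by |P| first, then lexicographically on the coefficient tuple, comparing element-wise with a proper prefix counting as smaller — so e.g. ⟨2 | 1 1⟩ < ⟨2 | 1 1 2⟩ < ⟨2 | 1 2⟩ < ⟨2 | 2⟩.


|primitive collections| = 9. Relations:

  P={1,5}:  v_{1} + v_{5} = 0  ⇒ sig = ⟨2 | 0⟩
  P={1,2}:  v_{1} + v_{2} = v_{4}  ⇒ sig = ⟨2 | 1⟩
  P={2,4}:  v_{2} + v_{4} = v_{3}  ⇒ sig = ⟨2 | 1⟩
  P={4,5}:  v_{4} + v_{5} = v_{2}  ⇒ sig = ⟨2 | 1⟩
  P={4,6}:  v_{4} + v_{6} = v_{5}  ⇒ sig = ⟨2 | 1⟩
  P={3,6}:  v_{3} + v_{6} = v_{2} + v_{5}  ⇒ sig = ⟨2 | 1 1⟩
  P={1,3}:  v_{1} + v_{3} = 2·v_{4}  ⇒ sig = ⟨2 | 2⟩
  P={2,6}:  v_{2} + v_{6} = 2·v_{5}  ⇒ sig = ⟨2 | 2⟩
  P={3,5}:  v_{3} + v_{5} = 2·v_{2}  ⇒ sig = ⟨2 | 2⟩

Sorted signature multiset PRS(X):
[⟨2 | 0⟩, ⟨2 | 1⟩, ⟨2 | 1⟩, ⟨2 | 1⟩, ⟨2 | 1⟩, ⟨2 | 1 1⟩, ⟨2 | 2⟩, ⟨2 | 2⟩, ⟨2 | 2⟩]


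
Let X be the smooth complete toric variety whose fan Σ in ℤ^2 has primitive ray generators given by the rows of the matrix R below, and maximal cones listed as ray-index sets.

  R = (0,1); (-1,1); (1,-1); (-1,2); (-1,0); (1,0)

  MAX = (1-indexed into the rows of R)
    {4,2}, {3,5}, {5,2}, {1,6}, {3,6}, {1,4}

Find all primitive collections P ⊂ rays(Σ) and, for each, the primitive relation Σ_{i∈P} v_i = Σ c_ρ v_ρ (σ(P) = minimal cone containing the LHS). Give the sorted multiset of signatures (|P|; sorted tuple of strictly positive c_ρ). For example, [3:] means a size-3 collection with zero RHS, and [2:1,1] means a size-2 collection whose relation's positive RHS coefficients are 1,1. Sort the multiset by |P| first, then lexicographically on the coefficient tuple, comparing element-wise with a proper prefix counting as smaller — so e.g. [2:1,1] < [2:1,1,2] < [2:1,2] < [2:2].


The 9 primitive collections of Σ (r=6, n=2):

  P = {2,3}:  v_{2} + v_{3} = 0  so sig = [2:]
  P = {5,6}:  v_{5} + v_{6} = 0  so sig = [2:]
  P = {1,2}:  v_{1} + v_{2} = v_{4}  so sig = [2:1]
  P = {1,3}:  v_{1} + v_{3} = v_{6}  so sig = [2:1]
  P = {1,5}:  v_{1} + v_{5} = v_{2}  so sig = [2:1]
  P = {2,6}:  v_{2} + v_{6} = v_{1}  so sig = [2:1]
  P = {3,4}:  v_{3} + v_{4} = v_{1}  so sig = [2:1]
  P = {4,5}:  v_{4} + v_{5} = 2·v_{2}  so sig = [2:2]
  P = {4,6}:  v_{4} + v_{6} = 2·v_{1}  so sig = [2:2]

Hence PRS(X_Σ) =
    [2:]
    [2:]
    [2:1]
    [2:1]
    [2:1]
    [2:1]
    [2:1]
    [2:2]
    [2:2]


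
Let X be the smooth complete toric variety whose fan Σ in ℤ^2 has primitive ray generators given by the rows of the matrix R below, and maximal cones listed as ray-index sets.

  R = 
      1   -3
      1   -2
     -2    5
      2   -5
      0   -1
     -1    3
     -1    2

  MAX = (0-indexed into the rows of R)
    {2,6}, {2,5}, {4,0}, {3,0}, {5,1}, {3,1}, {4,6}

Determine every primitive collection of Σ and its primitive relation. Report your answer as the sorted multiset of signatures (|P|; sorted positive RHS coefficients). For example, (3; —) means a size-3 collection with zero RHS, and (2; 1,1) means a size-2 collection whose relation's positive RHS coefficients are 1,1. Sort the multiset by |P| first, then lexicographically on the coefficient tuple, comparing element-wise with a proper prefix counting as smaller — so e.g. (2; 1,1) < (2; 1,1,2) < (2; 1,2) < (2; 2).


Minimal non-faces — 14 found among 7 rays, 7 max cones:

  {0,5}:  v_{0} + v_{5} = 0 — sig = (2; —)
  {1,6}:  v_{1} + v_{6} = 0 — sig = (2; —)
  {2,3}:  v_{2} + v_{3} = 0 — sig = (2; —)
  {0,1}:  v_{0} + v_{1} = v_{3} — sig = (2; 1)
  {0,2}:  v_{0} + v_{2} = v_{6} — sig = (2; 1)
  {0,6}:  v_{0} + v_{6} = v_{4} — sig = (2; 1)
  {1,2}:  v_{1} + v_{2} = v_{5} — sig = (2; 1)
  {1,4}:  v_{1} + v_{4} = v_{0} — sig = (2; 1)
  {3,5}:  v_{3} + v_{5} = v_{1} — sig = (2; 1)
  {3,6}:  v_{3} + v_{6} = v_{0} — sig = (2; 1)
  {4,5}:  v_{4} + v_{5} = v_{6} — sig = (2; 1)
  {5,6}:  v_{5} + v_{6} = v_{2} — sig = (2; 1)
  {2,4}:  v_{2} + v_{4} = 2·v_{6} — sig = (2; 2)
  {3,4}:  v_{3} + v_{4} = 2·v_{0} — sig = (2; 2)

Hence PRS(X_Σ) =
    |P|=2: 14 collections, coeffs (), (), (), (1), (1), (1), (1), (1), (1), (1), (1), (1), (2), (2)
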